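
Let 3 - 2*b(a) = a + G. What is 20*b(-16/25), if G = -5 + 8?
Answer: 32/5 ≈ 6.4000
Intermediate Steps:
G = 3
b(a) = -a/2 (b(a) = 3/2 - (a + 3)/2 = 3/2 - (3 + a)/2 = 3/2 + (-3/2 - a/2) = -a/2)
20*b(-16/25) = 20*(-(-8)/25) = 20*(-½*(-16/25)) = 20*(8/25) = 32/5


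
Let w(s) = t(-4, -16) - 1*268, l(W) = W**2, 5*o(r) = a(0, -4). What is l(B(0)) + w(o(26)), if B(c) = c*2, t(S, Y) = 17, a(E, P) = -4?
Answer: -251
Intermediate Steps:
o(r) = -4/5 (o(r) = (1/5)*(-4) = -4/5)
B(c) = 2*c
w(s) = -251 (w(s) = 17 - 1*268 = 17 - 268 = -251)
l(B(0)) + w(o(26)) = (2*0)**2 - 251 = 0**2 - 251 = 0 - 251 = -251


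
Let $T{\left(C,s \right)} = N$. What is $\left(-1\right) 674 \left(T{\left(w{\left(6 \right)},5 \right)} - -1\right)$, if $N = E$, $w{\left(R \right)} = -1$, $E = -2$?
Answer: $674$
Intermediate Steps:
$N = -2$
$T{\left(C,s \right)} = -2$
$\left(-1\right) 674 \left(T{\left(w{\left(6 \right)},5 \right)} - -1\right) = \left(-1\right) 674 \left(-2 - -1\right) = - 674 \left(-2 + 1\right) = \left(-674\right) \left(-1\right) = 674$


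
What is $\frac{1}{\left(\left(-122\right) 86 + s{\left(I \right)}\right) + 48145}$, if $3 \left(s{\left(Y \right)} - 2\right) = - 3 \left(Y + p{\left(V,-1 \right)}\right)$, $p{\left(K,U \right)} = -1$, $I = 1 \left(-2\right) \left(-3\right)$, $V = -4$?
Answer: $\frac{1}{37650} \approx 2.656 \cdot 10^{-5}$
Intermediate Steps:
$I = 6$ ($I = \left(-2\right) \left(-3\right) = 6$)
$s{\left(Y \right)} = 3 - Y$ ($s{\left(Y \right)} = 2 + \frac{\left(-3\right) \left(Y - 1\right)}{3} = 2 + \frac{\left(-3\right) \left(-1 + Y\right)}{3} = 2 + \frac{3 - 3 Y}{3} = 2 - \left(-1 + Y\right) = 3 - Y$)
$\frac{1}{\left(\left(-122\right) 86 + s{\left(I \right)}\right) + 48145} = \frac{1}{\left(\left(-122\right) 86 + \left(3 - 6\right)\right) + 48145} = \frac{1}{\left(-10492 + \left(3 - 6\right)\right) + 48145} = \frac{1}{\left(-10492 - 3\right) + 48145} = \frac{1}{-10495 + 48145} = \frac{1}{37650}$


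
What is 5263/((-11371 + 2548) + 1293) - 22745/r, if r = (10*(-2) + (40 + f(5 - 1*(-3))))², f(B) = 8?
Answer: -87698021/2951760 ≈ -29.710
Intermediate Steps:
r = 784 (r = (10*(-2) + (40 + 8))² = (-20 + 48)² = 28² = 784)
5263/((-11371 + 2548) + 1293) - 22745/r = 5263/((-11371 + 2548) + 1293) - 22745/784 = 5263/(-8823 + 1293) - 22745*1/784 = 5263/(-7530) - 22745/784 = 5263*(-1/7530) - 22745/784 = -5263/7530 - 22745/784 = -87698021/2951760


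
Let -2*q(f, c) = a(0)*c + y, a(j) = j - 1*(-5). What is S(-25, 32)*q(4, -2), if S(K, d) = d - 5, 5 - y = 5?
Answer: 135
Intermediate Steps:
y = 0 (y = 5 - 1*5 = 5 - 5 = 0)
a(j) = 5 + j (a(j) = j + 5 = 5 + j)
S(K, d) = -5 + d
q(f, c) = -5*c/2 (q(f, c) = -((5 + 0)*c + 0)/2 = -(5*c + 0)/2 = -5*c/2)
S(-25, 32)*q(4, -2) = (-5 + 32)*(-5/2*(-2)) = 27*5 = 135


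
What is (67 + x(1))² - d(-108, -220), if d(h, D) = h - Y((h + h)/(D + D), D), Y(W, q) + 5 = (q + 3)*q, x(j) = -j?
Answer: 52199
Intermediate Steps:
Y(W, q) = -5 + q*(3 + q) (Y(W, q) = -5 + (q + 3)*q = -5 + (3 + q)*q = -5 + q*(3 + q))
d(h, D) = 5 + h - D² - 3*D (d(h, D) = h - (-5 + D² + 3*D) = h + (5 - D² - 3*D) = 5 + h - D² - 3*D)
(67 + x(1))² - d(-108, -220) = (67 - 1*1)² - (5 - 108 - 1*(-220)² - 3*(-220)) = (67 - 1)² - (5 - 108 - 1*48400 + 660) = 66² - (5 - 108 - 48400 + 660) = 4356 - 1*(-47843) = 4356 + 47843 = 52199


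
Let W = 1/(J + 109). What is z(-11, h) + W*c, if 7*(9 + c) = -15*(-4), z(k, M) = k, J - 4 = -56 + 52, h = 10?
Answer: -8396/763 ≈ -11.004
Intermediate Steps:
J = 0 (J = 4 + (-56 + 52) = 4 - 4 = 0)
c = -3/7 (c = -9 + (-15*(-4))/7 = -9 + (1/7)*60 = -9 + 60/7 = -3/7 ≈ -0.42857)
W = 1/109 (W = 1/(0 + 109) = 1/109 ≈ 0.0091743)
z(-11, h) + W*c = -11 + (1/109)*(-3/7) = -11 - 3/763 = -8396/763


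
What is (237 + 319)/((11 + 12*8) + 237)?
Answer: 139/86 ≈ 1.6163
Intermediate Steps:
(237 + 319)/((11 + 12*8) + 237) = 556/((11 + 96) + 237) = 556/(107 + 237) = 556/344 = 556*(1/344) = 139/86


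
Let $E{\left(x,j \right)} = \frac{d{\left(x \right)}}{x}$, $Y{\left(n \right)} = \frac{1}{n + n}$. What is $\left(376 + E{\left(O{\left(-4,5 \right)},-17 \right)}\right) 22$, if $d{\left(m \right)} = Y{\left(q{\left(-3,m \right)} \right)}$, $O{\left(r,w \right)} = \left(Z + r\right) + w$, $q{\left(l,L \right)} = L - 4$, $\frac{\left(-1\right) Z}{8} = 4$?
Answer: $\frac{8975131}{1085} \approx 8272.0$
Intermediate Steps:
$Z = -32$ ($Z = \left(-8\right) 4 = -32$)
$q{\left(l,L \right)} = -4 + L$
$Y{\left(n \right)} = \frac{1}{2 n}$
$O{\left(r,w \right)} = -32 + r + w$ ($O{\left(r,w \right)} = \left(-32 + r\right) + w = -32 + r + w$)
$d{\left(m \right)} = \frac{1}{2 \left(-4 + m\right)}$
$E{\left(x,j \right)} = \frac{1}{2 x \left(-4 + x\right)}$ ($E{\left(x,j \right)} = \frac{\frac{1}{2} \frac{1}{-4 + x}}{x} = \frac{1}{2 x \left(-4 + x\right)}$)
$\left(376 + E{\left(O{\left(-4,5 \right)},-17 \right)}\right) 22 = \left(376 + \frac{1}{2 \left(-32 - 4 + 5\right) \left(-4 - 31\right)}\right) 22 = \left(376 + \frac{1}{2 \left(-31\right) \left(-4 - 31\right)}\right) 22 = \left(376 + \frac{1}{2} \left(- \frac{1}{31}\right) \frac{1}{-35}\right) 22 = \left(376 + \frac{1}{2} \left(- \frac{1}{31}\right) \left(- \frac{1}{35}\right)\right) 22 = \left(376 + \frac{1}{2170}\right) 22 = \frac{815921}{2170} \cdot 22 = \frac{8975131}{1085}$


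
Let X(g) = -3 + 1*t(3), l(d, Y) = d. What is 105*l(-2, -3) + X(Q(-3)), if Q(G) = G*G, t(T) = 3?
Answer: -210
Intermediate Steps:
Q(G) = G²
X(g) = 0 (X(g) = -3 + 1*3 = -3 + 3 = 0)
105*l(-2, -3) + X(Q(-3)) = 105*(-2) + 0 = -210 + 0 = -210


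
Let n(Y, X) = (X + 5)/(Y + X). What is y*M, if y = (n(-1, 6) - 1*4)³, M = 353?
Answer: -257337/125 ≈ -2058.7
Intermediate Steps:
n(Y, X) = (5 + X)/(X + Y)
y = -729/125 (y = ((5 + 6)/(6 - 1) - 1*4)³ = (11/5 - 4)³ = (-9/5)³ = -729/125 ≈ -5.8320)
y*M = -729/125*353 = -257337/125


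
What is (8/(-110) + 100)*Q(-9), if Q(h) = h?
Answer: -49464/55 ≈ -899.35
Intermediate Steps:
(8/(-110) + 100)*Q(-9) = (8/(-110) + 100)*(-9) = (8*(-1/110) + 100)*(-9) = (-4/55 + 100)*(-9) = (5496/55)*(-9) = -49464/55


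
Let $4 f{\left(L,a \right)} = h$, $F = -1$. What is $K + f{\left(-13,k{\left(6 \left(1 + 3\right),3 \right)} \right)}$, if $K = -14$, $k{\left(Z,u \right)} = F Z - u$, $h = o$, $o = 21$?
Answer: $- \frac{35}{4} \approx -8.75$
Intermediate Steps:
$h = 21$
$k{\left(Z,u \right)} = - Z - u$
$f{\left(L,a \right)} = \frac{21}{4}$ ($f{\left(L,a \right)} = \frac{1}{4} \cdot 21 = \frac{21}{4}$)
$K + f{\left(-13,k{\left(6 \left(1 + 3\right),3 \right)} \right)} = -14 + \frac{21}{4} = - \frac{35}{4}$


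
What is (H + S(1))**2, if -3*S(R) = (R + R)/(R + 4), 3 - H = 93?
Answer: 1827904/225 ≈ 8124.0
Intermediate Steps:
H = -90 (H = 3 - 1*93 = 3 - 93 = -90)
S(R) = -2*R/(3*(4 + R)) (S(R) = -(R + R)/(3*(R + 4)) = -2*R/(3*(4 + R)))
(H + S(1))**2 = (-90 - 2*1/(12 + 3*1))**2 = (-90 - 2*1/(12 + 3))**2 = (-90 - 2*1/15)**2 = (-90 - 2*1*1/15)**2 = (-90 - 2/15)**2 = (-1352/15)**2 = 1827904/225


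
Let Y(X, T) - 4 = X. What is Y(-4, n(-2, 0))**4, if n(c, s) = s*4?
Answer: 0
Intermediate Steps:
n(c, s) = 4*s
Y(X, T) = 4 + X
Y(-4, n(-2, 0))**4 = (4 - 4)**4 = 0**4 = 0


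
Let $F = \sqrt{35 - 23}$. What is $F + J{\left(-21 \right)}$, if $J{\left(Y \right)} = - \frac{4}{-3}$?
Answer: $\frac{4}{3} + 2 \sqrt{3} \approx 4.7974$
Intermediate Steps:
$F = 2 \sqrt{3}$ ($F = \sqrt{12} = 2 \sqrt{3} \approx 3.4641$)
$J{\left(Y \right)} = \frac{4}{3}$ ($J{\left(Y \right)} = \left(-4\right) \left(- \frac{1}{3}\right) = \frac{4}{3}$)
$F + J{\left(-21 \right)} = 2 \sqrt{3} + \frac{4}{3} = \frac{4}{3} + 2 \sqrt{3}$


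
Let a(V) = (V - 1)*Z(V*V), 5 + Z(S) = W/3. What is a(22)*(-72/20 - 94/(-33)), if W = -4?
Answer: 16492/165 ≈ 99.952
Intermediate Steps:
Z(S) = -19/3 (Z(S) = -5 - 4/3 = -19/3)
a(V) = 19/3 - 19*V/3 (a(V) = (V - 1)*(-19/3) = (-1 + V)*(-19/3) = 19/3 - 19*V/3)
a(22)*(-72/20 - 94/(-33)) = (19/3 - 19/3*22)*(-72/20 - 94/(-33)) = (19/3 - 418/3)*(-72*1/20 - 94*(-1/33)) = -133*(-18/5 + 94/33) = -133*(-124/165) = 16492/165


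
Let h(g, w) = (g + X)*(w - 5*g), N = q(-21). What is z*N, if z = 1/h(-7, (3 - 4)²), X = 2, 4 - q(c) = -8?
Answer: -1/15 ≈ -0.066667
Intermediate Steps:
q(c) = 12 (q(c) = 4 - 1*(-8) = 4 + 8 = 12)
N = 12
h(g, w) = (2 + g)*(w - 5*g) (h(g, w) = (g + 2)*(w - 5*g) = (2 + g)*(w - 5*g))
z = -1/180 (z = 1/(-10*(-7) - 5*(-7)² + 2*(3 - 4)² - 7*(3 - 4)²) = 1/(70 - 5*49 + 2*(-1)² - 7*(-1)²) = 1/(70 - 245 + 2*1 - 7*1) = 1/(70 - 245 + 2 - 7) = 1/(-180) = -1/180 ≈ -0.0055556)
z*N = -1/180*12 = -1/15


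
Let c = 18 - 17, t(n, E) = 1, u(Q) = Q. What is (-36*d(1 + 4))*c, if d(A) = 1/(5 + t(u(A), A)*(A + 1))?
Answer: -36/11 ≈ -3.2727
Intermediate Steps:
d(A) = 1/(6 + A) (d(A) = 1/(5 + 1*(A + 1)) = 1/(5 + 1*(1 + A)) = 1/(5 + (1 + A)) = 1/(6 + A))
c = 1
(-36*d(1 + 4))*c = -36/(6 + (1 + 4))*1 = -36/(6 + 5)*1 = -36/11*1 = -36/11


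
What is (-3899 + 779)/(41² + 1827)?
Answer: -780/877 ≈ -0.88940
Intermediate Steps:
(-3899 + 779)/(41² + 1827) = -3120/(1681 + 1827) = -3120/3508 = -3120*1/3508 = -780/877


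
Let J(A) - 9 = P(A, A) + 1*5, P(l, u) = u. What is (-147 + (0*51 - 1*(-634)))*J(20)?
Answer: 16558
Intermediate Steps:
J(A) = 14 + A (J(A) = 9 + (A + 1*5) = 9 + (A + 5) = 9 + (5 + A) = 14 + A)
(-147 + (0*51 - 1*(-634)))*J(20) = (-147 + (0*51 - 1*(-634)))*(14 + 20) = (-147 + (0 + 634))*34 = (-147 + 634)*34 = 487*34 = 16558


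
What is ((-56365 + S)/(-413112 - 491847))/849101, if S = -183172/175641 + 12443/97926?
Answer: 323161212667633/4405456500867855457398 ≈ 7.3355e-8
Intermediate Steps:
S = -5250600103/5733273522 (S = -183172*1/175641 + 12443*(1/97926) = -183172/175641 + 12443/97926 = -5250600103/5733273522 ≈ -0.91581)
((-56365 + S)/(-413112 - 491847))/849101 = ((-56365 - 5250600103/5733273522)/(-413112 - 491847))/849101 = -323161212667633/5733273522/(-904959)*(1/849101) = -323161212667633/5733273522*(-1/904959)*(1/849101) = (323161212667633/5188377473195598)*(1/849101) = 323161212667633/4405456500867855457398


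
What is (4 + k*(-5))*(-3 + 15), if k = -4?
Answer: 288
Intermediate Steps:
(4 + k*(-5))*(-3 + 15) = (4 - 4*(-5))*(-3 + 15) = (4 + 20)*12 = 24*12 = 288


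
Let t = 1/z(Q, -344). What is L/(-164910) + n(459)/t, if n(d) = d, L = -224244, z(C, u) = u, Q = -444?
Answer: -4339734186/27485 ≈ -1.5789e+5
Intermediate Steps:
t = -1/344 (t = 1/(-344) = -1/344 ≈ -0.0029070)
L/(-164910) + n(459)/t = -224244/(-164910) + 459/(-1/344) = -224244*(-1/164910) + 459*(-344) = 37374/27485 - 157896 = -4339734186/27485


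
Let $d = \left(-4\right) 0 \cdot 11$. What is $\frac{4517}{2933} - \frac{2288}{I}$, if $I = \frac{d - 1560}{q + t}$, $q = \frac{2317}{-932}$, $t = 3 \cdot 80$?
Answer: $\frac{7173408299}{20501670} \approx 349.89$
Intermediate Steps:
$d = 0$ ($d = 0 \cdot 11 = 0$)
$t = 240$
$q = - \frac{2317}{932}$ ($q = 2317 \left(- \frac{1}{932}\right) = - \frac{2317}{932} \approx -2.486$)
$I = - \frac{1453920}{221363}$ ($I = \frac{0 - 1560}{- \frac{2317}{932} + 240} = - \frac{1560}{\frac{221363}{932}} = \left(-1560\right) \frac{932}{221363} = - \frac{1453920}{221363} \approx -6.568$)
$\frac{4517}{2933} - \frac{2288}{I} = \frac{4517}{2933} - \frac{2288}{- \frac{1453920}{221363}} = 4517 \cdot \frac{1}{2933} - - \frac{2434993}{6990} = \frac{4517}{2933} + \frac{2434993}{6990} = \frac{7173408299}{20501670}$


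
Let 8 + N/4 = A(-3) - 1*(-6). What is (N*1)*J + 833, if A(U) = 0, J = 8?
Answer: 769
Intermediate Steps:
N = -8 (N = -32 + 4*(0 - 1*(-6)) = -32 + 4*(0 + 6) = -32 + 4*6 = -32 + 24 = -8)
(N*1)*J + 833 = -8*1*8 + 833 = -8*8 + 833 = -64 + 833 = 769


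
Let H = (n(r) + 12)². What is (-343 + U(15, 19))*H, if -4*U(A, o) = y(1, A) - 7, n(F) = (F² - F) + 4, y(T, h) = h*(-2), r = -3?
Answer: -261660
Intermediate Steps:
y(T, h) = -2*h
n(F) = 4 + F² - F
H = 784 (H = ((4 + (-3)² - 1*(-3)) + 12)² = ((4 + 9 + 3) + 12)² = (16 + 12)² = 28² = 784)
U(A, o) = 7/4 + A/2 (U(A, o) = -(-2*A - 7)/4 = -(-7 - 2*A)/4 = 7/4 + A/2)
(-343 + U(15, 19))*H = (-343 + (7/4 + (½)*15))*784 = (-343 + (7/4 + 15/2))*784 = (-343 + 37/4)*784 = -1335/4*784 = -261660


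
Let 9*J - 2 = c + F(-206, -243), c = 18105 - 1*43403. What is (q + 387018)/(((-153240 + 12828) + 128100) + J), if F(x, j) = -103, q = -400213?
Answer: 118755/136207 ≈ 0.87187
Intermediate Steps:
c = -25298 (c = 18105 - 43403 = -25298)
J = -25399/9 (J = 2/9 + (-25298 - 103)/9 = 2/9 + (⅑)*(-25401) = 2/9 - 8467/3 = -25399/9 ≈ -2822.1)
(q + 387018)/(((-153240 + 12828) + 128100) + J) = (-400213 + 387018)/(((-153240 + 12828) + 128100) - 25399/9) = -13195/((-140412 + 128100) - 25399/9) = -13195/(-12312 - 25399/9) = -13195/(-136207/9) = -13195*(-9/136207) = 118755/136207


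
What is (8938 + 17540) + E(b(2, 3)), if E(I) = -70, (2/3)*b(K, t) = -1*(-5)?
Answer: 26408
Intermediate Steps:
b(K, t) = 15/2 (b(K, t) = 3*(-1*(-5))/2 = (3/2)*5 = 15/2)
(8938 + 17540) + E(b(2, 3)) = (8938 + 17540) - 70 = 26478 - 70 = 26408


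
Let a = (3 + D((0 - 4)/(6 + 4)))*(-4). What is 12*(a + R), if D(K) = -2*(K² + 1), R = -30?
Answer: -9816/25 ≈ -392.64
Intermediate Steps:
D(K) = -2 - 2*K² (D(K) = -2*(1 + K²) = -2 - 2*K²)
a = -68/25 (a = (3 + (-2 - 2*(0 - 4)²/(6 + 4)²))*(-4) = (3 + (-2 - 2*(-4/10)²))*(-4) = (3 + (-2 - 2*(-4*⅒)²))*(-4) = (3 + (-2 - 2*(-⅖)²))*(-4) = (3 + (-2 - 2*4/25))*(-4) = (3 + (-2 - 8/25))*(-4) = (3 - 58/25)*(-4) = (17/25)*(-4) = -68/25 ≈ -2.7200)
12*(a + R) = 12*(-68/25 - 30) = 12*(-818/25) = -9816/25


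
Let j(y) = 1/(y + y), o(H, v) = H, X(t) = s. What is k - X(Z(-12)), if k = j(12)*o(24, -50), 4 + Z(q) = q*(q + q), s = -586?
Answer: 587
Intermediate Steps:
Z(q) = -4 + 2*q² (Z(q) = -4 + q*(q + q) = -4 + q*(2*q) = -4 + 2*q²)
X(t) = -586
j(y) = 1/(2*y)
k = 1 (k = ((½)/12)*24 = ((½)*(1/12))*24 = (1/24)*24 = 1)
k - X(Z(-12)) = 1 - 1*(-586) = 1 + 586 = 587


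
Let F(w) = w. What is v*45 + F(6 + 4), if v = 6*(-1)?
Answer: -260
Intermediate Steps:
v = -6
v*45 + F(6 + 4) = -6*45 + (6 + 4) = -270 + 10 = -260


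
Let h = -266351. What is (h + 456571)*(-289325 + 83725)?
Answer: -39109232000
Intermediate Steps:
(h + 456571)*(-289325 + 83725) = (-266351 + 456571)*(-289325 + 83725) = 190220*(-205600) = -39109232000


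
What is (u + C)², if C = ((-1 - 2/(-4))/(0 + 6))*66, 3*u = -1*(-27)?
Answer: 49/4 ≈ 12.250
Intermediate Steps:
u = 9 (u = (-1*(-27))/3 = (⅓)*27 = 9)
C = -11/2 (C = ((-1 - 2*(-¼))/6)*66 = ((-1 + ½)*(⅙))*66 = -½*⅙*66 = -1/12*66 = -11/2 ≈ -5.5000)
(u + C)² = (9 - 11/2)² = (7/2)² = 49/4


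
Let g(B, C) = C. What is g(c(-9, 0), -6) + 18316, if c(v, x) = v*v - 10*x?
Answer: 18310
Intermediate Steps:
c(v, x) = v**2 - 10*x
g(c(-9, 0), -6) + 18316 = -6 + 18316 = 18310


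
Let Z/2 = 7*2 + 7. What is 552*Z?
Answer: 23184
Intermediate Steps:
Z = 42 (Z = 2*(7*2 + 7) = 2*(14 + 7) = 2*21 = 42)
552*Z = 552*42 = 23184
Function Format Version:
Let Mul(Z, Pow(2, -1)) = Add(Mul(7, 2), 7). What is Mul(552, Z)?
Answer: 23184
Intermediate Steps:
Z = 42 (Z = Mul(2, Add(Mul(7, 2), 7)) = Mul(2, Add(14, 7)) = Mul(2, 21) = 42)
Mul(552, Z) = Mul(552, 42) = 23184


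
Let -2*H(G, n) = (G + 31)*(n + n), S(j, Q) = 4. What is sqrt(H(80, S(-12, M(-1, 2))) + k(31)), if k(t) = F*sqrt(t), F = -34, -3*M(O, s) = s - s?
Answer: sqrt(-444 - 34*sqrt(31)) ≈ 25.166*I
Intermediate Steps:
M(O, s) = 0 (M(O, s) = -(s - s)/3 = -1/3*0 = 0)
k(t) = -34*sqrt(t)
H(G, n) = -n*(31 + G) (H(G, n) = -(G + 31)*(n + n)/2 = -(31 + G)*2*n/2 = -n*(31 + G))
sqrt(H(80, S(-12, M(-1, 2))) + k(31)) = sqrt(-1*4*(31 + 80) - 34*sqrt(31)) = sqrt(-1*4*111 - 34*sqrt(31)) = sqrt(-444 - 34*sqrt(31))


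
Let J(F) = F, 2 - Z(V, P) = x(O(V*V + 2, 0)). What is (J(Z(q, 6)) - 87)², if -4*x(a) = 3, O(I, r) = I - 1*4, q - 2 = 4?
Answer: 113569/16 ≈ 7098.1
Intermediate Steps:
q = 6 (q = 2 + 4 = 6)
O(I, r) = -4 + I (O(I, r) = I - 4 = -4 + I)
x(a) = -¾ (x(a) = -¼*3 = -¾)
Z(V, P) = 11/4 (Z(V, P) = 2 - 1*(-¾) = 2 + ¾ = 11/4)
(J(Z(q, 6)) - 87)² = (11/4 - 87)² = (-337/4)² = 113569/16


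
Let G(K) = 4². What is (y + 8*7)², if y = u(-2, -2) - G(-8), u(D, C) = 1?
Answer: 1681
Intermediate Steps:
G(K) = 16
y = -15 (y = 1 - 1*16 = 1 - 16 = -15)
(y + 8*7)² = (-15 + 8*7)² = (-15 + 56)² = 41² = 1681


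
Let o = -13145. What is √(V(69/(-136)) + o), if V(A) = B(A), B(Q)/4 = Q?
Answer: I*√15197966/34 ≈ 114.66*I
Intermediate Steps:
B(Q) = 4*Q
V(A) = 4*A
√(V(69/(-136)) + o) = √(4*(69/(-136)) - 13145) = √(4*(69*(-1/136)) - 13145) = √(4*(-69/136) - 13145) = √(-69/34 - 13145) = √(-446999/34) = I*√15197966/34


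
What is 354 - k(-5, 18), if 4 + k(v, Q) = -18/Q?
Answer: 359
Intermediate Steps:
k(v, Q) = -4 - 18/Q
354 - k(-5, 18) = 354 - (-4 - 18/18) = 354 - (-4 - 18*1/18) = 354 - (-4 - 1) = 354 - 1*(-5) = 354 + 5 = 359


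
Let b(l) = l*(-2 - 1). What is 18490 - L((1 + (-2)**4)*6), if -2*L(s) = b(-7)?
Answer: 37001/2 ≈ 18501.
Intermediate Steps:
b(l) = -3*l (b(l) = l*(-3) = -3*l)
L(s) = -21/2 (L(s) = -(-3)*(-7)/2 = -1/2*21 = -21/2)
18490 - L((1 + (-2)**4)*6) = 18490 - 1*(-21/2) = 18490 + 21/2 = 37001/2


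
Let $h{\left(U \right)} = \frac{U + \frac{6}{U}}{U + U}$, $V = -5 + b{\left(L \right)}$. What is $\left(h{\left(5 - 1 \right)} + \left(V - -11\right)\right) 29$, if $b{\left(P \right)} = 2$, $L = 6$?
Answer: $\frac{4031}{16} \approx 251.94$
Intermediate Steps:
$V = -3$ ($V = -5 + 2 = -3$)
$h{\left(U \right)} = \frac{U + \frac{6}{U}}{2 U}$
$\left(h{\left(5 - 1 \right)} + \left(V - -11\right)\right) 29 = \left(\left(\frac{1}{2} + \frac{3}{\left(5 - 1\right)^{2}}\right) - -8\right) 29 = \left(\left(\frac{1}{2} + \frac{3}{16}\right) + \left(-3 + 11\right)\right) 29 = \left(\left(\frac{1}{2} + 3 \cdot \frac{1}{16}\right) + 8\right) 29 = \left(\left(\frac{1}{2} + \frac{3}{16}\right) + 8\right) 29 = \left(\frac{11}{16} + 8\right) 29 = \frac{139}{16} \cdot 29 = \frac{4031}{16}$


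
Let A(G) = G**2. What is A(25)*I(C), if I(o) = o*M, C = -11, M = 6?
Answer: -41250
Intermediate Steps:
I(o) = 6*o (I(o) = o*6 = 6*o)
A(25)*I(C) = 25**2*(6*(-11)) = 625*(-66) = -41250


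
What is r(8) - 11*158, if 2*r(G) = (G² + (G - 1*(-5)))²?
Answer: 2453/2 ≈ 1226.5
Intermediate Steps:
r(G) = (5 + G + G²)²/2 (r(G) = (G² + (G - 1*(-5)))²/2 = (G² + (G + 5))²/2 = (G² + (5 + G))²/2 = (5 + G + G²)²/2)
r(8) - 11*158 = (5 + 8 + 8²)²/2 - 11*158 = (5 + 8 + 64)²/2 - 1738 = (½)*77² - 1738 = (½)*5929 - 1738 = 5929/2 - 1738 = 2453/2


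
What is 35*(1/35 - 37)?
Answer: -1294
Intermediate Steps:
35*(1/35 - 37) = 35*(-1294/35) = -1294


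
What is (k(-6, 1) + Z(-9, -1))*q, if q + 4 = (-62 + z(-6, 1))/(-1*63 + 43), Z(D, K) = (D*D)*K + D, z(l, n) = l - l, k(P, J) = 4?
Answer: 387/5 ≈ 77.400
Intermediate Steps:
z(l, n) = 0
Z(D, K) = D + K*D**2 (Z(D, K) = D**2*K + D = K*D**2 + D = D + K*D**2)
q = -9/10 (q = -4 + (-62 + 0)/(-1*63 + 43) = -4 - 62/(-63 + 43) = -4 - 62/(-20) = -4 - 62*(-1/20) = -4 + 31/10 = -9/10 ≈ -0.90000)
(k(-6, 1) + Z(-9, -1))*q = (4 - 9*(1 - 9*(-1)))*(-9/10) = (4 - 9*(1 + 9))*(-9/10) = (4 - 9*10)*(-9/10) = (4 - 90)*(-9/10) = -86*(-9/10) = 387/5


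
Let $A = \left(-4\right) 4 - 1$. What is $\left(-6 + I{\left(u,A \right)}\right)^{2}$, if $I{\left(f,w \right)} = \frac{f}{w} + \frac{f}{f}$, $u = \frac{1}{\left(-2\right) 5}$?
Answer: $\frac{720801}{28900} \approx 24.941$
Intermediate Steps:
$u = - \frac{1}{10}$ ($u = \frac{1}{-10} = - \frac{1}{10} \approx -0.1$)
$A = -17$ ($A = -16 - 1 = -17$)
$I{\left(f,w \right)} = 1 + \frac{f}{w}$ ($I{\left(f,w \right)} = \frac{f}{w} + 1 = 1 + \frac{f}{w}$)
$\left(-6 + I{\left(u,A \right)}\right)^{2} = \left(-6 + \frac{- \frac{1}{10} - 17}{-17}\right)^{2} = \left(-6 - - \frac{171}{170}\right)^{2} = \left(-6 + \frac{171}{170}\right)^{2} = \left(- \frac{849}{170}\right)^{2} = \frac{720801}{28900}$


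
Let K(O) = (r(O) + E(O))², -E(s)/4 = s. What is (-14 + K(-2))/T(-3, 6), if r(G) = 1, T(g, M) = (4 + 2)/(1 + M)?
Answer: 469/6 ≈ 78.167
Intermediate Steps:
T(g, M) = 6/(1 + M)
E(s) = -4*s
K(O) = (1 - 4*O)²
(-14 + K(-2))/T(-3, 6) = (-14 + (-1 + 4*(-2))²)/((6/(1 + 6))) = (-14 + (-1 - 8)²)/((6/7)) = (-14 + (-9)²)/((6*(⅐))) = (-14 + 81)/(6/7) = 67*(7/6) = 469/6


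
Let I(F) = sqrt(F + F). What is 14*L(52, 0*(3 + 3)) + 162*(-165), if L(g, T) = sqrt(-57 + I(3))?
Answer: -26730 + 14*I*sqrt(57 - sqrt(6)) ≈ -26730.0 + 103.4*I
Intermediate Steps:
I(F) = sqrt(2)*sqrt(F) (I(F) = sqrt(2*F) = sqrt(2)*sqrt(F))
L(g, T) = sqrt(-57 + sqrt(6)) (L(g, T) = sqrt(-57 + sqrt(2)*sqrt(3)) = sqrt(-57 + sqrt(6)))
14*L(52, 0*(3 + 3)) + 162*(-165) = 14*sqrt(-57 + sqrt(6)) + 162*(-165) = 14*sqrt(-57 + sqrt(6)) - 26730 = -26730 + 14*sqrt(-57 + sqrt(6))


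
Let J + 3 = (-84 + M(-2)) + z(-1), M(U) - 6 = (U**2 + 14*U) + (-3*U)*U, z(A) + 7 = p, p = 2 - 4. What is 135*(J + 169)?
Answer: 5805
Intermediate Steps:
p = -2
z(A) = -9 (z(A) = -7 - 2 = -9)
M(U) = 6 - 2*U**2 + 14*U (M(U) = 6 + ((U**2 + 14*U) + (-3*U)*U) = 6 + ((U**2 + 14*U) - 3*U**2) = 6 + (-2*U**2 + 14*U) = 6 - 2*U**2 + 14*U)
J = -126 (J = -3 + ((-84 + (6 - 2*(-2)**2 + 14*(-2))) - 9) = -3 + ((-84 + (6 - 2*4 - 28)) - 9) = -3 + ((-84 + (6 - 8 - 28)) - 9) = -3 + ((-84 - 30) - 9) = -3 + (-114 - 9) = -3 - 123 = -126)
135*(J + 169) = 135*(-126 + 169) = 135*43 = 5805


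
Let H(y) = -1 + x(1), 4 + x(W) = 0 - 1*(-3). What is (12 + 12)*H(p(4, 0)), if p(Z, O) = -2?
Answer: -48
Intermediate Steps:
x(W) = -1 (x(W) = -4 + (0 - 1*(-3)) = -4 + (0 + 3) = -4 + 3 = -1)
H(y) = -2 (H(y) = -1 - 1 = -2)
(12 + 12)*H(p(4, 0)) = (12 + 12)*(-2) = 24*(-2) = -48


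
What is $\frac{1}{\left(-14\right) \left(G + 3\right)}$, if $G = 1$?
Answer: $- \frac{1}{56} \approx -0.017857$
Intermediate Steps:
$\frac{1}{\left(-14\right) \left(G + 3\right)} = \frac{1}{\left(-14\right) \left(1 + 3\right)} = \frac{1}{\left(-14\right) 4} = \frac{1}{-56} = - \frac{1}{56}$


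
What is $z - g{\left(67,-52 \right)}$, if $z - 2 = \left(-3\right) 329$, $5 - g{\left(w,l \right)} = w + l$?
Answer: $-975$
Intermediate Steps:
$g{\left(w,l \right)} = 5 - l - w$ ($g{\left(w,l \right)} = 5 - \left(w + l\right) = 5 - \left(l + w\right) = 5 - l - w$)
$z = -985$ ($z = 2 - 987 = -985$)
$z - g{\left(67,-52 \right)} = -985 - \left(5 - -52 - 67\right) = -985 - \left(5 + 52 - 67\right) = -985 - -10 = -985 + 10 = -975$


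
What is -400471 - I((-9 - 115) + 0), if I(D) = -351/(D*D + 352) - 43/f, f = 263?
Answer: -1656533105927/4136464 ≈ -4.0047e+5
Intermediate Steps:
I(D) = -43/263 - 351/(352 + D²) (I(D) = -351/(D*D + 352) - 43/263 = -351/(D² + 352) - 43*1/263 = -351/(352 + D²) - 43/263 = -43/263 - 351/(352 + D²))
-400471 - I((-9 - 115) + 0) = -400471 - (-107449 - 43*((-9 - 115) + 0)²)/(263*(352 + ((-9 - 115) + 0)²)) = -400471 - (-107449 - 43*(-124 + 0)²)/(263*(352 + (-124 + 0)²)) = -400471 - (-107449 - 43*(-124)²)/(263*(352 + (-124)²)) = -400471 - (-107449 - 43*15376)/(263*(352 + 15376)) = -400471 - (-107449 - 661168)/(263*15728) = -400471 - (-768617)/(263*15728) = -400471 - 1*(-768617/4136464) = -400471 + 768617/4136464 = -1656533105927/4136464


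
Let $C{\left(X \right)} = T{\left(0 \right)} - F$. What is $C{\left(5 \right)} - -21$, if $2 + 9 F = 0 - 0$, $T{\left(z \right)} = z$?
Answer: $\frac{191}{9} \approx 21.222$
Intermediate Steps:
$F = - \frac{2}{9}$ ($F = - \frac{2}{9} + \frac{0 - 0}{9} = - \frac{2}{9} + \frac{0 + 0}{9} = - \frac{2}{9} + \frac{1}{9} \cdot 0 = - \frac{2}{9} + 0 = - \frac{2}{9} \approx -0.22222$)
$C{\left(X \right)} = \frac{2}{9}$ ($C{\left(X \right)} = 0 - - \frac{2}{9} = 0 + \frac{2}{9} = \frac{2}{9}$)
$C{\left(5 \right)} - -21 = \frac{2}{9} - -21 = \frac{2}{9} + 21 = \frac{191}{9}$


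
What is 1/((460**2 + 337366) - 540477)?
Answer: 1/8489 ≈ 0.00011780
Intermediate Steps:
1/((460**2 + 337366) - 540477) = 1/((211600 + 337366) - 540477) = 1/(548966 - 540477) = 1/8489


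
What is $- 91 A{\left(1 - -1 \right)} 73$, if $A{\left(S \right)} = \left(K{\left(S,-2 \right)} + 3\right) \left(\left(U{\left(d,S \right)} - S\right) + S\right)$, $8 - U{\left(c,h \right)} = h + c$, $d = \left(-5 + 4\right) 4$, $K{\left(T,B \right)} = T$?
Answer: $-332150$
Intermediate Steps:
$d = -4$ ($d = \left(-1\right) 4 = -4$)
$U{\left(c,h \right)} = 8 - c - h$ ($U{\left(c,h \right)} = 8 - \left(h + c\right) = 8 - \left(c + h\right) = 8 - c - h$)
$A{\left(S \right)} = \left(3 + S\right) \left(12 - S\right)$ ($A{\left(S \right)} = \left(S + 3\right) \left(\left(\left(8 - -4 - S\right) - S\right) + S\right) = \left(3 + S\right) \left(\left(\left(8 + 4 - S\right) - S\right) + S\right) = \left(3 + S\right) \left(\left(\left(12 - S\right) - S\right) + S\right) = \left(3 + S\right) \left(\left(12 - 2 S\right) + S\right) = \left(3 + S\right) \left(12 - S\right)$)
$- 91 A{\left(1 - -1 \right)} 73 = - 91 \left(- \left(-12 + \left(1 - -1\right)\right) \left(3 + \left(1 - -1\right)\right)\right) 73 = - 91 \left(- \left(-12 + \left(1 + 1\right)\right) \left(3 + \left(1 + 1\right)\right)\right) 73 = - 91 \left(- \left(-12 + 2\right) \left(3 + 2\right)\right) 73 = - 91 \left(\left(-1\right) \left(-10\right) 5\right) 73 = \left(-91\right) 50 \cdot 73 = \left(-4550\right) 73 = -332150$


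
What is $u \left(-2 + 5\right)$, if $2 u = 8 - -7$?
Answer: $\frac{45}{2} \approx 22.5$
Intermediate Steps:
$u = \frac{15}{2}$ ($u = \frac{8 - -7}{2} = \frac{8 + 7}{2} = \frac{1}{2} \cdot 15 = \frac{15}{2} \approx 7.5$)
$u \left(-2 + 5\right) = \frac{15 \left(-2 + 5\right)}{2} = \frac{15}{2} \cdot 3 = \frac{45}{2}$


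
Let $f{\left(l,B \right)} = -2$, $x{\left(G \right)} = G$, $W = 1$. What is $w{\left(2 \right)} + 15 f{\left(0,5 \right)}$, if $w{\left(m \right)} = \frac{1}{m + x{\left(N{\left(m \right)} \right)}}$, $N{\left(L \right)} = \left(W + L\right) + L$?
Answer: $- \frac{209}{7} \approx -29.857$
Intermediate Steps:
$N{\left(L \right)} = 1 + 2 L$ ($N{\left(L \right)} = \left(1 + L\right) + L = 1 + 2 L$)
$w{\left(m \right)} = \frac{1}{1 + 3 m}$ ($w{\left(m \right)} = \frac{1}{m + \left(1 + 2 m\right)} = \frac{1}{1 + 3 m}$)
$w{\left(2 \right)} + 15 f{\left(0,5 \right)} = \frac{1}{1 + 3 \cdot 2} + 15 \left(-2\right) = \frac{1}{1 + 6} - 30 = \frac{1}{7} - 30 = - \frac{209}{7}$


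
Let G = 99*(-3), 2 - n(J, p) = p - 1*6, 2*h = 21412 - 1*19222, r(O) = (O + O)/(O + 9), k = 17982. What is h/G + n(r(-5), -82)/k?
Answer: -40460/10989 ≈ -3.6819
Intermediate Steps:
r(O) = 2*O/(9 + O) (r(O) = (2*O)/(9 + O) = 2*O/(9 + O))
h = 1095 (h = (21412 - 1*19222)/2 = (21412 - 19222)/2 = (½)*2190 = 1095)
n(J, p) = 8 - p (n(J, p) = 2 - (p - 1*6) = 2 - (p - 6) = 2 - (-6 + p) = 2 + (6 - p) = 8 - p)
G = -297
h/G + n(r(-5), -82)/k = 1095/(-297) + (8 - 1*(-82))/17982 = 1095*(-1/297) + (8 + 82)*(1/17982) = -365/99 + 90*(1/17982) = -365/99 + 5/999 = -40460/10989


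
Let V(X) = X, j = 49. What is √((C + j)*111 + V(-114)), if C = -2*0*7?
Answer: 5*√213 ≈ 72.973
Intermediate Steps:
C = 0 (C = 0*7 = 0)
√((C + j)*111 + V(-114)) = √((0 + 49)*111 - 114) = √(49*111 - 114) = √(5439 - 114) = √5325 = 5*√213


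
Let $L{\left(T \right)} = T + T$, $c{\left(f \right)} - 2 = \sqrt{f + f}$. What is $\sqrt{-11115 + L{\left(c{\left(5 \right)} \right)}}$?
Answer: $\sqrt{-11111 + 2 \sqrt{10}} \approx 105.38 i$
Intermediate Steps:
$c{\left(f \right)} = 2 + \sqrt{2} \sqrt{f}$ ($c{\left(f \right)} = 2 + \sqrt{f + f} = 2 + \sqrt{2 f} = 2 + \sqrt{2} \sqrt{f}$)
$L{\left(T \right)} = 2 T$
$\sqrt{-11115 + L{\left(c{\left(5 \right)} \right)}} = \sqrt{-11115 + 2 \left(2 + \sqrt{2} \sqrt{5}\right)} = \sqrt{-11115 + 2 \left(2 + \sqrt{10}\right)} = \sqrt{-11115 + \left(4 + 2 \sqrt{10}\right)} = \sqrt{-11111 + 2 \sqrt{10}}$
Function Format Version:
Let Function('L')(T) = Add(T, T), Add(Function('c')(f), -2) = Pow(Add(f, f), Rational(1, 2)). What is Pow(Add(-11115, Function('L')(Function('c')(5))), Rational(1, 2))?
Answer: Pow(Add(-11111, Mul(2, Pow(10, Rational(1, 2)))), Rational(1, 2)) ≈ Mul(105.38, I)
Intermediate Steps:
Function('c')(f) = Add(2, Mul(Pow(2, Rational(1, 2)), Pow(f, Rational(1, 2)))) (Function('c')(f) = Add(2, Pow(Add(f, f), Rational(1, 2))) = Add(2, Pow(Mul(2, f), Rational(1, 2))) = Add(2, Mul(Pow(2, Rational(1, 2)), Pow(f, Rational(1, 2)))))
Function('L')(T) = Mul(2, T)
Pow(Add(-11115, Function('L')(Function('c')(5))), Rational(1, 2)) = Pow(Add(-11115, Mul(2, Add(2, Mul(Pow(2, Rational(1, 2)), Pow(5, Rational(1, 2)))))), Rational(1, 2)) = Pow(Add(-11115, Mul(2, Add(2, Pow(10, Rational(1, 2))))), Rational(1, 2)) = Pow(Add(-11115, Add(4, Mul(2, Pow(10, Rational(1, 2))))), Rational(1, 2)) = Pow(Add(-11111, Mul(2, Pow(10, Rational(1, 2)))), Rational(1, 2))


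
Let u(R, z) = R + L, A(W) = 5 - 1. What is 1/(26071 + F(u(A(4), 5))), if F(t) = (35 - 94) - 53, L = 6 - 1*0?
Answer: 1/25959 ≈ 3.8522e-5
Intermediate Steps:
A(W) = 4
L = 6 (L = 6 + 0 = 6)
u(R, z) = 6 + R (u(R, z) = R + 6 = 6 + R)
F(t) = -112 (F(t) = -59 - 53 = -112)
1/(26071 + F(u(A(4), 5))) = 1/(26071 - 112) = 1/25959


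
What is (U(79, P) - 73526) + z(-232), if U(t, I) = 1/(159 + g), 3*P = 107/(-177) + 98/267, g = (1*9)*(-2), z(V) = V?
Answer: -10399877/141 ≈ -73758.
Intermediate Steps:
g = -18 (g = 9*(-2) = -18)
P = -1247/15753 (P = (107/(-177) + 98/267)/3 = (107*(-1/177) + 98*(1/267))/3 = (-107/177 + 98/267)/3 = (⅓)*(-1247/5251) = -1247/15753 ≈ -0.079159)
U(t, I) = 1/141 (U(t, I) = 1/(159 - 18) = 1/141)
(U(79, P) - 73526) + z(-232) = (1/141 - 73526) - 232 = -10367165/141 - 232 = -10399877/141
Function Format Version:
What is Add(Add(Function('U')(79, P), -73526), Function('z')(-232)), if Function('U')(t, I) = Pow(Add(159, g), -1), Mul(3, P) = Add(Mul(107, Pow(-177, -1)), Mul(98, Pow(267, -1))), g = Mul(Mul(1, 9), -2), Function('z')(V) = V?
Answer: Rational(-10399877, 141) ≈ -73758.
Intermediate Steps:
g = -18 (g = Mul(9, -2) = -18)
P = Rational(-1247, 15753) (P = Mul(Rational(1, 3), Add(Mul(107, Pow(-177, -1)), Mul(98, Pow(267, -1)))) = Mul(Rational(1, 3), Add(Mul(107, Rational(-1, 177)), Mul(98, Rational(1, 267)))) = Mul(Rational(1, 3), Add(Rational(-107, 177), Rational(98, 267))) = Mul(Rational(1, 3), Rational(-1247, 5251)) = Rational(-1247, 15753) ≈ -0.079159)
Function('U')(t, I) = Rational(1, 141) (Function('U')(t, I) = Pow(Add(159, -18), -1) = Pow(141, -1) = Rational(1, 141))
Add(Add(Function('U')(79, P), -73526), Function('z')(-232)) = Add(Add(Rational(1, 141), -73526), -232) = Add(Rational(-10367165, 141), -232) = Rational(-10399877, 141)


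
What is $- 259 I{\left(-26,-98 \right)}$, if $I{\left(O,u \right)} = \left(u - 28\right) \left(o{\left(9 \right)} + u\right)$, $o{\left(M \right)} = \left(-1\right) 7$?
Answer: $-3426570$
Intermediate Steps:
$o{\left(M \right)} = -7$
$I{\left(O,u \right)} = \left(-28 + u\right) \left(-7 + u\right)$ ($I{\left(O,u \right)} = \left(u - 28\right) \left(-7 + u\right) = \left(-28 + u\right) \left(-7 + u\right)$)
$- 259 I{\left(-26,-98 \right)} = - 259 \left(196 + \left(-98\right)^{2} - -3430\right) = - 259 \left(196 + 9604 + 3430\right) = \left(-259\right) 13230 = -3426570$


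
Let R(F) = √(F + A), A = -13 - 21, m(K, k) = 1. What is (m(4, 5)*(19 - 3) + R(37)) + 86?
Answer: 102 + √3 ≈ 103.73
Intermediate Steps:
A = -34
R(F) = √(-34 + F) (R(F) = √(F - 34) = √(-34 + F))
(m(4, 5)*(19 - 3) + R(37)) + 86 = (1*(19 - 3) + √(-34 + 37)) + 86 = (1*16 + √3) + 86 = (16 + √3) + 86 = 102 + √3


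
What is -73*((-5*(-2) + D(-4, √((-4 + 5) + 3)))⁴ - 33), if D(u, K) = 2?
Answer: -1511319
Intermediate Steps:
-73*((-5*(-2) + D(-4, √((-4 + 5) + 3)))⁴ - 33) = -73*((-5*(-2) + 2)⁴ - 33) = -73*((10 + 2)⁴ - 33) = -73*(12⁴ - 33) = -73*(20736 - 33) = -73*20703 = -1511319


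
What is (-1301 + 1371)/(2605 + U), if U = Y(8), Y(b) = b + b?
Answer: 70/2621 ≈ 0.026707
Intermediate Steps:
Y(b) = 2*b
U = 16 (U = 2*8 = 16)
(-1301 + 1371)/(2605 + U) = (-1301 + 1371)/(2605 + 16) = 70/2621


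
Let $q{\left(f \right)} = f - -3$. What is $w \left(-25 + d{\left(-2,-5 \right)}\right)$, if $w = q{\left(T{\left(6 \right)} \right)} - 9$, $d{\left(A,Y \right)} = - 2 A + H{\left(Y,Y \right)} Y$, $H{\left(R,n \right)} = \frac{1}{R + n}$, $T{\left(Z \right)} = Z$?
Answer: $0$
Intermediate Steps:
$q{\left(f \right)} = 3 + f$ ($q{\left(f \right)} = f + 3 = 3 + f$)
$d{\left(A,Y \right)} = \frac{1}{2} - 2 A$ ($d{\left(A,Y \right)} = - 2 A + \frac{Y}{Y + Y} = - 2 A + \frac{Y}{2 Y} = - 2 A + \frac{1}{2 Y} Y = - 2 A + \frac{1}{2} = \frac{1}{2} - 2 A$)
$w = 0$ ($w = \left(3 + 6\right) - 9 = 9 - 9 = 0$)
$w \left(-25 + d{\left(-2,-5 \right)}\right) = 0 \left(-25 + \left(\frac{1}{2} - -4\right)\right) = 0 \left(-25 + \left(\frac{1}{2} + 4\right)\right) = 0 \left(-25 + \frac{9}{2}\right) = 0 \left(- \frac{41}{2}\right) = 0$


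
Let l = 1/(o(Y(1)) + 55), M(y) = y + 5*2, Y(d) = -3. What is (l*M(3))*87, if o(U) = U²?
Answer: 1131/64 ≈ 17.672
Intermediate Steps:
M(y) = 10 + y (M(y) = y + 10 = 10 + y)
l = 1/64 (l = 1/((-3)² + 55) = 1/(9 + 55) = 1/64 ≈ 0.015625)
(l*M(3))*87 = ((10 + 3)/64)*87 = ((1/64)*13)*87 = (13/64)*87 = 1131/64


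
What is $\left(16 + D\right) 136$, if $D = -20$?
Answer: $-544$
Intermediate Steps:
$\left(16 + D\right) 136 = \left(16 - 20\right) 136 = \left(-4\right) 136 = -544$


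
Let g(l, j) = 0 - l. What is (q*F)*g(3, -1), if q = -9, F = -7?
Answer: -189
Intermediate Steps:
g(l, j) = -l
(q*F)*g(3, -1) = (-9*(-7))*(-1*3) = 63*(-3) = -189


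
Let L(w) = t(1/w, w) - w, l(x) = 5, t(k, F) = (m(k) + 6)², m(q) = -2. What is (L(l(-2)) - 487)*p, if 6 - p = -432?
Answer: -208488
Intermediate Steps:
p = 438 (p = 6 - 1*(-432) = 6 + 432 = 438)
t(k, F) = 16 (t(k, F) = (-2 + 6)² = 4² = 16)
L(w) = 16 - w
(L(l(-2)) - 487)*p = ((16 - 1*5) - 487)*438 = ((16 - 5) - 487)*438 = (11 - 487)*438 = -476*438 = -208488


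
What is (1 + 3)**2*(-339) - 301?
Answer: -5725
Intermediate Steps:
(1 + 3)**2*(-339) - 301 = 4**2*(-339) - 301 = 16*(-339) - 301 = -5424 - 301 = -5725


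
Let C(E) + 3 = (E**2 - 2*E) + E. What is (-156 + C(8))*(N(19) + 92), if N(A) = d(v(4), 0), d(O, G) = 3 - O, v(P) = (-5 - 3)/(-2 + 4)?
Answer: -10197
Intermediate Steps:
C(E) = -3 + E**2 - E (C(E) = -3 + ((E**2 - 2*E) + E) = -3 + (E**2 - E) = -3 + E**2 - E)
v(P) = -4 (v(P) = -8/2 = -8*1/2 = -4)
N(A) = 7 (N(A) = 3 - 1*(-4) = 3 + 4 = 7)
(-156 + C(8))*(N(19) + 92) = (-156 + (-3 + 8**2 - 1*8))*(7 + 92) = (-156 + (-3 + 64 - 8))*99 = (-156 + 53)*99 = -103*99 = -10197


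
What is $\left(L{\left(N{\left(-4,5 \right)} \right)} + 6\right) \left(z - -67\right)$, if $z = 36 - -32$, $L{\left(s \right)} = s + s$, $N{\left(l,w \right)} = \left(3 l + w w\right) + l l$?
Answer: $8640$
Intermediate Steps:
$N{\left(l,w \right)} = l^{2} + w^{2} + 3 l$ ($N{\left(l,w \right)} = \left(3 l + w^{2}\right) + l^{2} = \left(w^{2} + 3 l\right) + l^{2} = l^{2} + w^{2} + 3 l$)
$L{\left(s \right)} = 2 s$
$z = 68$ ($z = 36 + 32 = 68$)
$\left(L{\left(N{\left(-4,5 \right)} \right)} + 6\right) \left(z - -67\right) = \left(2 \left(\left(-4\right)^{2} + 5^{2} + 3 \left(-4\right)\right) + 6\right) \left(68 - -67\right) = \left(2 \left(16 + 25 - 12\right) + 6\right) \left(68 + 67\right) = \left(2 \cdot 29 + 6\right) 135 = \left(58 + 6\right) 135 = 64 \cdot 135 = 8640$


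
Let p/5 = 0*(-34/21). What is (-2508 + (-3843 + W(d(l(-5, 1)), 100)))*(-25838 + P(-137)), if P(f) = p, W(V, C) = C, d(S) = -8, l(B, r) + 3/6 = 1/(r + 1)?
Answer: 161513338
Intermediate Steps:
l(B, r) = -½ + 1/(1 + r) (l(B, r) = -½ + 1/(r + 1) = -½ + 1/(1 + r))
p = 0 (p = 5*(0*(-34/21)) = 5*0 = 0)
P(f) = 0
(-2508 + (-3843 + W(d(l(-5, 1)), 100)))*(-25838 + P(-137)) = (-2508 + (-3843 + 100))*(-25838 + 0) = (-2508 - 3743)*(-25838) = -6251*(-25838) = 161513338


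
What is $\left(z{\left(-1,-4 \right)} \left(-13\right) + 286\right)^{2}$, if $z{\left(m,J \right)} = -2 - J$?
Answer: $67600$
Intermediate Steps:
$\left(z{\left(-1,-4 \right)} \left(-13\right) + 286\right)^{2} = \left(\left(-2 - -4\right) \left(-13\right) + 286\right)^{2} = \left(\left(-2 + 4\right) \left(-13\right) + 286\right)^{2} = \left(2 \left(-13\right) + 286\right)^{2} = \left(-26 + 286\right)^{2} = 260^{2} = 67600$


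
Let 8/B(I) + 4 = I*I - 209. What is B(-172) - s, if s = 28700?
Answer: -842947692/29371 ≈ -28700.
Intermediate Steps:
B(I) = 8/(-213 + I**2) (B(I) = 8/(-4 + (I*I - 209)) = 8/(-4 + (I**2 - 209)) = 8/(-4 + (-209 + I**2)) = 8/(-213 + I**2))
B(-172) - s = 8/(-213 + (-172)**2) - 1*28700 = 8/(-213 + 29584) - 28700 = 8/29371 - 28700 = -842947692/29371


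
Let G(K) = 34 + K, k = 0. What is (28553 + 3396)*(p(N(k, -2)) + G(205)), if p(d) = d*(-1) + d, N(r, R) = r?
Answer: 7635811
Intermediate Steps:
p(d) = 0 (p(d) = -d + d = 0)
(28553 + 3396)*(p(N(k, -2)) + G(205)) = (28553 + 3396)*(0 + (34 + 205)) = 31949*(0 + 239) = 31949*239 = 7635811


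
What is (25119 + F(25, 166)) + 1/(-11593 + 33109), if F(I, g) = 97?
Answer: 542547457/21516 ≈ 25216.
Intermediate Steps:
(25119 + F(25, 166)) + 1/(-11593 + 33109) = (25119 + 97) + 1/(-11593 + 33109) = 25216 + 1/21516 = 542547457/21516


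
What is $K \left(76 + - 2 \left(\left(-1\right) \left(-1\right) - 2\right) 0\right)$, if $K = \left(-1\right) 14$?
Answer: $-1064$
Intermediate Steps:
$K = -14$
$K \left(76 + - 2 \left(\left(-1\right) \left(-1\right) - 2\right) 0\right) = - 14 \left(76 + - 2 \left(\left(-1\right) \left(-1\right) - 2\right) 0\right) = - 14 \left(76 + - 2 \left(1 - 2\right) 0\right) = - 14 \left(76 + \left(-2\right) \left(-1\right) 0\right) = - 14 \left(76 + 2 \cdot 0\right) = - 14 \left(76 + 0\right) = \left(-14\right) 76 = -1064$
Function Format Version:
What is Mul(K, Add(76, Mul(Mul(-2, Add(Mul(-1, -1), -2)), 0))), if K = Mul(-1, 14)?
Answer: -1064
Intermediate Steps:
K = -14
Mul(K, Add(76, Mul(Mul(-2, Add(Mul(-1, -1), -2)), 0))) = Mul(-14, Add(76, Mul(Mul(-2, Add(Mul(-1, -1), -2)), 0))) = Mul(-14, Add(76, Mul(Mul(-2, Add(1, -2)), 0))) = Mul(-14, Add(76, Mul(Mul(-2, -1), 0))) = Mul(-14, Add(76, Mul(2, 0))) = Mul(-14, Add(76, 0)) = Mul(-14, 76) = -1064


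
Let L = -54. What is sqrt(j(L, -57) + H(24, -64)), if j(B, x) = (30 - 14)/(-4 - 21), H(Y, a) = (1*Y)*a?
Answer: 196*I/5 ≈ 39.2*I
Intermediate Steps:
H(Y, a) = Y*a
j(B, x) = -16/25 (j(B, x) = 16/(-25) = 16*(-1/25) = -16/25)
sqrt(j(L, -57) + H(24, -64)) = sqrt(-16/25 + 24*(-64)) = sqrt(-16/25 - 1536) = sqrt(-38416/25) = 196*I/5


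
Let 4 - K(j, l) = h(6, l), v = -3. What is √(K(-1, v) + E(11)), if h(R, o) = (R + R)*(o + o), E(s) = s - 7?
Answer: 4*√5 ≈ 8.9443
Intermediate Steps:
E(s) = -7 + s
h(R, o) = 4*R*o (h(R, o) = (2*R)*(2*o) = 4*R*o)
K(j, l) = 4 - 24*l (K(j, l) = 4 - 4*6*l = 4 - 24*l)
√(K(-1, v) + E(11)) = √((4 - 24*(-3)) + (-7 + 11)) = √((4 + 72) + 4) = √(76 + 4) = √80 = 4*√5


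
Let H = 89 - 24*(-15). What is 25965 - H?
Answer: 25516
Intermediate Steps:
H = 449 (H = 89 + 360 = 449)
25965 - H = 25965 - 1*449 = 25965 - 449 = 25516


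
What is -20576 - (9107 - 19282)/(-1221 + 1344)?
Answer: -2520673/123 ≈ -20493.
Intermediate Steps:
-20576 - (9107 - 19282)/(-1221 + 1344) = -20576 - (-10175)/123 = -20576 - 1*(-10175/123) = -20576 + 10175/123 = -2520673/123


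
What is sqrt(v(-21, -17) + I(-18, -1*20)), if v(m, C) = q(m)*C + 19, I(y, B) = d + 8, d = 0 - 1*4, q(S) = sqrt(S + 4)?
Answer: sqrt(23 - 17*I*sqrt(17)) ≈ 6.9559 - 5.0383*I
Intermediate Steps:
q(S) = sqrt(4 + S)
d = -4 (d = 0 - 4 = -4)
I(y, B) = 4 (I(y, B) = -4 + 8 = 4)
v(m, C) = 19 + C*sqrt(4 + m) (v(m, C) = sqrt(4 + m)*C + 19 = C*sqrt(4 + m) + 19 = 19 + C*sqrt(4 + m))
sqrt(v(-21, -17) + I(-18, -1*20)) = sqrt((19 - 17*sqrt(4 - 21)) + 4) = sqrt((19 - 17*I*sqrt(17)) + 4) = sqrt(23 - 17*I*sqrt(17))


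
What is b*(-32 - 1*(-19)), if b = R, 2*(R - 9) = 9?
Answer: -351/2 ≈ -175.50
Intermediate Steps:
R = 27/2 (R = 9 + (½)*9 = 9 + 9/2 = 27/2 ≈ 13.500)
b = 27/2 ≈ 13.500
b*(-32 - 1*(-19)) = 27*(-32 - 1*(-19))/2 = 27*(-32 + 19)/2 = (27/2)*(-13) = -351/2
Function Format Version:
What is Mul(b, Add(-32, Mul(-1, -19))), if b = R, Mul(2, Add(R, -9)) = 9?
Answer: Rational(-351, 2) ≈ -175.50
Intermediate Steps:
R = Rational(27, 2) (R = Add(9, Mul(Rational(1, 2), 9)) = Add(9, Rational(9, 2)) = Rational(27, 2) ≈ 13.500)
b = Rational(27, 2) ≈ 13.500
Mul(b, Add(-32, Mul(-1, -19))) = Mul(Rational(27, 2), Add(-32, Mul(-1, -19))) = Mul(Rational(27, 2), Add(-32, 19)) = Mul(Rational(27, 2), -13) = Rational(-351, 2)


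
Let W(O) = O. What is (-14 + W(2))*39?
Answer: -468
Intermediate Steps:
(-14 + W(2))*39 = (-14 + 2)*39 = -12*39 = -468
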